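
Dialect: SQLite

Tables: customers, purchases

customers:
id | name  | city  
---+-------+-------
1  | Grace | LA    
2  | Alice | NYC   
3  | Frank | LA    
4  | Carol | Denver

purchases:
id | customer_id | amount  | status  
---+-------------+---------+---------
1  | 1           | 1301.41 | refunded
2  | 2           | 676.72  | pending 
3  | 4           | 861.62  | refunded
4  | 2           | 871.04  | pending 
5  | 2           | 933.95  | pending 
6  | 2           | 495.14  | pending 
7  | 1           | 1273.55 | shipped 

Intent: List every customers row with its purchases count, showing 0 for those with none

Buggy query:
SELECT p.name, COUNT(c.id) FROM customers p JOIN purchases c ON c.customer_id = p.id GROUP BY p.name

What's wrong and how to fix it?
Bug: An inner join excludes parents with zero children

Fix: Use LEFT JOIN so parents without children still appear (COUNT(c.id) gives 0)

Corrected query:
SELECT p.name, COUNT(c.id) FROM customers p LEFT JOIN purchases c ON c.customer_id = p.id GROUP BY p.name

Result:
name  | COUNT(c.id)
------+------------
Alice | 4          
Carol | 1          
Frank | 0          
Grace | 2          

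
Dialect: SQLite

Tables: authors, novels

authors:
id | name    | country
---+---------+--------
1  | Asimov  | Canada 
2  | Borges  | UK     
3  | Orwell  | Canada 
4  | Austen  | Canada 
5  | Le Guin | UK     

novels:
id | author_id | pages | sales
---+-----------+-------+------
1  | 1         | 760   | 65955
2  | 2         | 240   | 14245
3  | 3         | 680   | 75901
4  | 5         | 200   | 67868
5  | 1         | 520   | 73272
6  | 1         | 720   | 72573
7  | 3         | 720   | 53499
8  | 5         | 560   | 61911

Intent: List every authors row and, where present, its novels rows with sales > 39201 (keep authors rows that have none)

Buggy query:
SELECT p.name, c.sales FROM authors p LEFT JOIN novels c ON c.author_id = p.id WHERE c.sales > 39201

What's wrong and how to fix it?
Bug: A WHERE condition on the right-hand table after LEFT JOIN drops unmatched parents

Fix: Move the right-table condition into the ON clause so unmatched parents are kept

Corrected query:
SELECT p.name, c.sales FROM authors p LEFT JOIN novels c ON c.author_id = p.id AND c.sales > 39201

Result:
name    | sales
--------+------
Asimov  | 65955
Asimov  | 72573
Asimov  | 73272
Borges  | NULL 
Orwell  | 53499
Orwell  | 75901
Austen  | NULL 
Le Guin | 61911
Le Guin | 67868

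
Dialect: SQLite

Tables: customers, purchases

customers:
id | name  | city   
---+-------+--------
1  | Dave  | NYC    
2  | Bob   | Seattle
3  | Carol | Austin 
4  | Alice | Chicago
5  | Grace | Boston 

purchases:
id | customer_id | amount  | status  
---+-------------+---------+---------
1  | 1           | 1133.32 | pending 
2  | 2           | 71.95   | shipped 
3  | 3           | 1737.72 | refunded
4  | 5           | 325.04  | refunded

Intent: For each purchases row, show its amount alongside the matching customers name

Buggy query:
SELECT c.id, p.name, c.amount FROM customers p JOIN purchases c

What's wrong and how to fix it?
Bug: Missing join condition: each purchases row is matched to all customers rows instead of just its own

Fix: Add ON c.customer_id = p.id to the JOIN

Corrected query:
SELECT c.id, p.name, c.amount FROM customers p JOIN purchases c ON c.customer_id = p.id

Result:
id | name  | amount 
---+-------+--------
1  | Dave  | 1133.32
2  | Bob   | 71.95  
3  | Carol | 1737.72
4  | Grace | 325.04 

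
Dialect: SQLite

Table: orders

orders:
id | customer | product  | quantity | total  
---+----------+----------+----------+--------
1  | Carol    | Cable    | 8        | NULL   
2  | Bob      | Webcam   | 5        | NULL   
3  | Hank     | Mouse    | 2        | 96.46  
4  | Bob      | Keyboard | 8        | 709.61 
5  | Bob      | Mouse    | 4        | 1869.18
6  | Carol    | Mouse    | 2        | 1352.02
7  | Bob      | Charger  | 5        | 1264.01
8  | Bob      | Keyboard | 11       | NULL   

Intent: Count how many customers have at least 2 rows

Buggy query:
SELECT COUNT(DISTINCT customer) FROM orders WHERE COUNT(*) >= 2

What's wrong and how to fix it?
Bug: COUNT(*) cannot appear in WHERE; the per-group count doesn't exist yet

Fix: Group first with HAVING COUNT(*) >= 2, then COUNT the resulting groups

Corrected query:
SELECT COUNT(*) FROM (SELECT customer FROM orders GROUP BY customer HAVING COUNT(*) >= 2)

Result:
COUNT(*)
--------
2       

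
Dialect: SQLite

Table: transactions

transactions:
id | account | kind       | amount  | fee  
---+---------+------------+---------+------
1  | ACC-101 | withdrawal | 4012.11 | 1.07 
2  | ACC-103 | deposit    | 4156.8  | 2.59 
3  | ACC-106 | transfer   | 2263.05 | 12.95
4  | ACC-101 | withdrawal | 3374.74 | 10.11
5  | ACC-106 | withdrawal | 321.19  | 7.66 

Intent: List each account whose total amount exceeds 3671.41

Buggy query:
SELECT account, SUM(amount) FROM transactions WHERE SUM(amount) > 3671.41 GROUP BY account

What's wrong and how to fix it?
Bug: SUM(amount) is an aggregate, but WHERE filters rows before aggregation

Fix: Use HAVING (which filters groups after aggregation) instead of WHERE

Corrected query:
SELECT account, SUM(amount) FROM transactions GROUP BY account HAVING SUM(amount) > 3671.41

Result:
account | SUM(amount)
--------+------------
ACC-101 | 7386.85    
ACC-103 | 4156.8     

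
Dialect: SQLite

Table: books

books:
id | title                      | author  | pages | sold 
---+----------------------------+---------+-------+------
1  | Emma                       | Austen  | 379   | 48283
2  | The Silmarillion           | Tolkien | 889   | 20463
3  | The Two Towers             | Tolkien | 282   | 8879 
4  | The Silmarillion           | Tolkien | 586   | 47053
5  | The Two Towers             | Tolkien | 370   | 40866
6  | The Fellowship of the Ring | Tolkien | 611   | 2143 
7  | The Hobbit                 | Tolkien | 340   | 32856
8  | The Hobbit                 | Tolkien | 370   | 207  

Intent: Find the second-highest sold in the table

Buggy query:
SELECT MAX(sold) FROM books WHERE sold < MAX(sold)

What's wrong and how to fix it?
Bug: MAX(sold) on the right of the comparison is an aggregate-in-WHERE error

Fix: Put the inner MAX in a scalar subquery

Corrected query:
SELECT MAX(sold) FROM books WHERE sold < (SELECT MAX(sold) FROM books)

Result:
MAX(sold)
---------
47053    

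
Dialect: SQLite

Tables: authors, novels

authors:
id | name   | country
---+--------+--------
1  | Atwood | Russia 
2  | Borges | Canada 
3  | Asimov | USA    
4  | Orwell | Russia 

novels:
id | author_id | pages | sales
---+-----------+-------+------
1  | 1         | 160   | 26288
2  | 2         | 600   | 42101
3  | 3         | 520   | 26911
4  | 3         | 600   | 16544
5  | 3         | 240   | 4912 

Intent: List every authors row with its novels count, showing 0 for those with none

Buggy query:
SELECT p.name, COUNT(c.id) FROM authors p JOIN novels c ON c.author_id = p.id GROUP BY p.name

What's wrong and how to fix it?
Bug: INNER JOIN drops authors rows that have no matching novels rows

Fix: Use LEFT JOIN so parents without children still appear (COUNT(c.id) gives 0)

Corrected query:
SELECT p.name, COUNT(c.id) FROM authors p LEFT JOIN novels c ON c.author_id = p.id GROUP BY p.name

Result:
name   | COUNT(c.id)
-------+------------
Asimov | 3          
Atwood | 1          
Borges | 1          
Orwell | 0          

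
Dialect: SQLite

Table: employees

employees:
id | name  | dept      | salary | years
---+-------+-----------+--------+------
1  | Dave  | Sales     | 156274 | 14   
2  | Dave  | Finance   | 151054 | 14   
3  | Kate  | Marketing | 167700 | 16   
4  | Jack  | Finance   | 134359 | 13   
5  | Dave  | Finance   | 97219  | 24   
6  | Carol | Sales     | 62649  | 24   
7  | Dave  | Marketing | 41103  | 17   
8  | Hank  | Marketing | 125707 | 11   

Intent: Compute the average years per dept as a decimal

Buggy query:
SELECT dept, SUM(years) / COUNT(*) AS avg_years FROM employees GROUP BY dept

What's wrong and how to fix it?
Bug: Both operands are integers, so '/' performs integer division and truncates

Fix: Multiply by 1.0 (or CAST to REAL) to force floating-point division

Corrected query:
SELECT dept, SUM(years) * 1.0 / COUNT(*) AS avg_years FROM employees GROUP BY dept

Result:
dept      | avg_years
----------+----------
Finance   | 17       
Marketing | 14.666667
Sales     | 19       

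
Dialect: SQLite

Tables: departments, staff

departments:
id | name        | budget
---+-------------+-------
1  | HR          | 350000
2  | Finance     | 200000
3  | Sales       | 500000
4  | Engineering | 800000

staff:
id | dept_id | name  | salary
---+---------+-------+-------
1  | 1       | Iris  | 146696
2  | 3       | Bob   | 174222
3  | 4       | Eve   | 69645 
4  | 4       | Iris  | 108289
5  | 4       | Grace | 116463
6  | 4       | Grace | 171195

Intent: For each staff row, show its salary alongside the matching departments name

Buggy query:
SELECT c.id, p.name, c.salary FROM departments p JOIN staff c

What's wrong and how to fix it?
Bug: Missing join condition: each staff row is matched to all departments rows instead of just its own

Fix: Specify the join condition linking the foreign key to the parent id

Corrected query:
SELECT c.id, p.name, c.salary FROM departments p JOIN staff c ON c.dept_id = p.id

Result:
id | name        | salary
---+-------------+-------
1  | HR          | 146696
2  | Sales       | 174222
3  | Engineering | 69645 
4  | Engineering | 108289
5  | Engineering | 116463
6  | Engineering | 171195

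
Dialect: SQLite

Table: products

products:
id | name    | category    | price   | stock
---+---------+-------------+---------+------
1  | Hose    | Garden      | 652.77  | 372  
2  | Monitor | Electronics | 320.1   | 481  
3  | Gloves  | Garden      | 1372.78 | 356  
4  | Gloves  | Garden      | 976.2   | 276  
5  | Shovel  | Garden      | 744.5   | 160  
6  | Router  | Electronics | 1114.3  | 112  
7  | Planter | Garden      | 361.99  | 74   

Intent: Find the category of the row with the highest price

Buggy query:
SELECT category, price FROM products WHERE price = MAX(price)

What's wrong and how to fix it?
Bug: WHERE is evaluated per row; an aggregate over the whole table isn't defined there

Fix: Use a subquery: WHERE price = (SELECT MAX(price) FROM products)

Corrected query:
SELECT category, price FROM products WHERE price = (SELECT MAX(price) FROM products)

Result:
category | price  
---------+--------
Garden   | 1372.78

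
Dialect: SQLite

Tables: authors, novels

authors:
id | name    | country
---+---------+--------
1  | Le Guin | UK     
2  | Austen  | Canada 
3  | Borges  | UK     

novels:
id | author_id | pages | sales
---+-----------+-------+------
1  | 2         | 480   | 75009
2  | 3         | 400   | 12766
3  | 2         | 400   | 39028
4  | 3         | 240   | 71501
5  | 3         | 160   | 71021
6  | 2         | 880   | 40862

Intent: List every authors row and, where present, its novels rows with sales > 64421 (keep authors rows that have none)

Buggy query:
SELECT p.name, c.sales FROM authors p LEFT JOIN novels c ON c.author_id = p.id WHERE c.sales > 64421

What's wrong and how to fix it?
Bug: Filtering c.sales in WHERE discards the NULL rows produced by LEFT JOIN, turning it into an inner join

Fix: Move the right-table condition into the ON clause so unmatched parents are kept

Corrected query:
SELECT p.name, c.sales FROM authors p LEFT JOIN novels c ON c.author_id = p.id AND c.sales > 64421

Result:
name    | sales
--------+------
Le Guin | NULL 
Austen  | 75009
Borges  | 71021
Borges  | 71501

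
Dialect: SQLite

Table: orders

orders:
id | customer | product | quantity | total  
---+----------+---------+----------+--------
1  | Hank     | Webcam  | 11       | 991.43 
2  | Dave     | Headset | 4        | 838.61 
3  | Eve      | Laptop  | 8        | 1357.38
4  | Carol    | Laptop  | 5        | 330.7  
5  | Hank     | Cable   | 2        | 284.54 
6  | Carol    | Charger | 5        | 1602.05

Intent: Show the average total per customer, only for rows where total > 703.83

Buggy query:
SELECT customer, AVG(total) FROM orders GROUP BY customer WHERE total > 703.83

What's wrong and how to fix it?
Bug: WHERE cannot follow GROUP BY

Fix: Move the WHERE clause before GROUP BY

Corrected query:
SELECT customer, AVG(total) FROM orders WHERE total > 703.83 GROUP BY customer

Result:
customer | AVG(total)
---------+-----------
Carol    | 1602.05   
Dave     | 838.61    
Eve      | 1357.38   
Hank     | 991.43    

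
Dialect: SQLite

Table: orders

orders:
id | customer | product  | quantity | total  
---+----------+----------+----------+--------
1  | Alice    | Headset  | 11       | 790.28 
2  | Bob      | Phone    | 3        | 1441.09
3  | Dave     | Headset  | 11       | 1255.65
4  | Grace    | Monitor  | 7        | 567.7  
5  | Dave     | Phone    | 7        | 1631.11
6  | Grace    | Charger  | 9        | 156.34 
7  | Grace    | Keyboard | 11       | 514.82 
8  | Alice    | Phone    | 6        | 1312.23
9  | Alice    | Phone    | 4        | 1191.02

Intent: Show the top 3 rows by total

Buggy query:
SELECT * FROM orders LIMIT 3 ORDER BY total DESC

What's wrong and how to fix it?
Bug: LIMIT must come after ORDER BY

Fix: Sort with ORDER BY, then apply LIMIT

Corrected query:
SELECT * FROM orders ORDER BY total DESC LIMIT 3

Result:
id | customer | product | quantity | total  
---+----------+---------+----------+--------
5  | Dave     | Phone   | 7        | 1631.11
2  | Bob      | Phone   | 3        | 1441.09
8  | Alice    | Phone   | 6        | 1312.23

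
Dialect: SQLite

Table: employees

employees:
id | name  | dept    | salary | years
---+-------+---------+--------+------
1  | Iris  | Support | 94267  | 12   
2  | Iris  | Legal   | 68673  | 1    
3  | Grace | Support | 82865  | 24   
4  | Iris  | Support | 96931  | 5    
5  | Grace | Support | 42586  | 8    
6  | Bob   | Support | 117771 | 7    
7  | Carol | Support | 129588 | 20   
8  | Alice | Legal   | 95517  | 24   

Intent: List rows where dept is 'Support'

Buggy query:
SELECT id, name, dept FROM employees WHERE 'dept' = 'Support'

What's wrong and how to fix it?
Bug: 'dept' in single quotes is a string literal, not the column; the comparison is literal-vs-literal and never true

Fix: Remove the quotes around the column name (or use double quotes for an identifier)

Corrected query:
SELECT id, name, dept FROM employees WHERE dept = 'Support'

Result:
id | name  | dept   
---+-------+--------
1  | Iris  | Support
3  | Grace | Support
4  | Iris  | Support
5  | Grace | Support
6  | Bob   | Support
7  | Carol | Support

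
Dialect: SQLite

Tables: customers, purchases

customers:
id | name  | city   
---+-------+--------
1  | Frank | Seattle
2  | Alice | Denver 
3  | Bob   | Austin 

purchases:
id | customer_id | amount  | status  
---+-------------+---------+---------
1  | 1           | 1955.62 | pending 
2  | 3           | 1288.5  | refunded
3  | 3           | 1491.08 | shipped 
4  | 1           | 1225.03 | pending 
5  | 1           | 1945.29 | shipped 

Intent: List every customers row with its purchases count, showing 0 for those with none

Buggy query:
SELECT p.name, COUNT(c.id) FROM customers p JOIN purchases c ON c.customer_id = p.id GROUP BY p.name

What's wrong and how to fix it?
Bug: An inner join excludes parents with zero children

Fix: Use LEFT JOIN so parents without children still appear (COUNT(c.id) gives 0)

Corrected query:
SELECT p.name, COUNT(c.id) FROM customers p LEFT JOIN purchases c ON c.customer_id = p.id GROUP BY p.name

Result:
name  | COUNT(c.id)
------+------------
Alice | 0          
Bob   | 2          
Frank | 3          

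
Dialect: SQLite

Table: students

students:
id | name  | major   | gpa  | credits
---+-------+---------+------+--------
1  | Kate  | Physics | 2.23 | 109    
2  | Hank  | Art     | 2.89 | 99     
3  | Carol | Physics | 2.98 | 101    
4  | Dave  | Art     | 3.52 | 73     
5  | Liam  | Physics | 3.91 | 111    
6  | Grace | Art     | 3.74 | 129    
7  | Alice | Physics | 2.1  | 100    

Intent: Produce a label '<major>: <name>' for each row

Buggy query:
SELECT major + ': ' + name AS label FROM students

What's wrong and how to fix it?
Bug: SQLite uses || for string concatenation; + coerces text to numbers (yielding 0)

Fix: Replace + with || to concatenate text

Corrected query:
SELECT major || ': ' || name AS label FROM students

Result:
label         
--------------
Physics: Kate 
Art: Hank     
Physics: Carol
Art: Dave     
Physics: Liam 
Art: Grace    
Physics: Alice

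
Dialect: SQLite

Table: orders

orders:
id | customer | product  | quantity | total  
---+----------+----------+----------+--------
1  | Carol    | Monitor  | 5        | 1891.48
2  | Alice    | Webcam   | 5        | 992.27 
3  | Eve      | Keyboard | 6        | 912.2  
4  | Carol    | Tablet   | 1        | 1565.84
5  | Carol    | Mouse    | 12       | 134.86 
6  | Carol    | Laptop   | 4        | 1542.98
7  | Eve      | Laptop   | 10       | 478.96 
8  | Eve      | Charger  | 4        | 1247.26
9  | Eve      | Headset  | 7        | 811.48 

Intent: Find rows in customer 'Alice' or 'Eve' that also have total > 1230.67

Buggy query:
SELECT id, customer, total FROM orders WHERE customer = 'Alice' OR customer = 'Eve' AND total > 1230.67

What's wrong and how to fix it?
Bug: Without parentheses, AND is evaluated before OR, so the total filter only applies to the 'Eve' branch

Fix: Group the OR with parentheses (or use IN), then AND the threshold

Corrected query:
SELECT id, customer, total FROM orders WHERE (customer = 'Alice' OR customer = 'Eve') AND total > 1230.67

Result:
id | customer | total  
---+----------+--------
8  | Eve      | 1247.26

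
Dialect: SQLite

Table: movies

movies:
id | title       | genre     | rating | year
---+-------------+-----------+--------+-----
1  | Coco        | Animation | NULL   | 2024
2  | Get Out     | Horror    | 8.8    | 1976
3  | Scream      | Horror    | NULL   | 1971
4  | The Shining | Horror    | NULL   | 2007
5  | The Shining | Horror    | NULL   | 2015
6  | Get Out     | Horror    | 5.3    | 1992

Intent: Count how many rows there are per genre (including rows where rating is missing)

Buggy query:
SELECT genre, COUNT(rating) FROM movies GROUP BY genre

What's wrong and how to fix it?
Bug: COUNT(column) counts non-NULL values only; rows with NULL rating aren't counted

Fix: Use COUNT(*) to count all rows regardless of NULL

Corrected query:
SELECT genre, COUNT(*) FROM movies GROUP BY genre

Result:
genre     | COUNT(*)
----------+---------
Animation | 1       
Horror    | 5       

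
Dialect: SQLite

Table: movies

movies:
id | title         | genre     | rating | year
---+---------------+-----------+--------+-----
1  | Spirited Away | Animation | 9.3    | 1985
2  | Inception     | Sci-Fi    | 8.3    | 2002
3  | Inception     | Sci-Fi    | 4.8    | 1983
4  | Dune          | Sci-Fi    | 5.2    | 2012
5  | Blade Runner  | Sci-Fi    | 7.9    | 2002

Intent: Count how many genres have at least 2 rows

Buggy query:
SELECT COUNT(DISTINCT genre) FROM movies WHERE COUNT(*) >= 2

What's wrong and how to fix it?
Bug: COUNT(*) cannot appear in WHERE; the per-group count doesn't exist yet

Fix: Use a subquery that GROUPs and filters with HAVING, then count its rows

Corrected query:
SELECT COUNT(*) FROM (SELECT genre FROM movies GROUP BY genre HAVING COUNT(*) >= 2)

Result:
COUNT(*)
--------
1       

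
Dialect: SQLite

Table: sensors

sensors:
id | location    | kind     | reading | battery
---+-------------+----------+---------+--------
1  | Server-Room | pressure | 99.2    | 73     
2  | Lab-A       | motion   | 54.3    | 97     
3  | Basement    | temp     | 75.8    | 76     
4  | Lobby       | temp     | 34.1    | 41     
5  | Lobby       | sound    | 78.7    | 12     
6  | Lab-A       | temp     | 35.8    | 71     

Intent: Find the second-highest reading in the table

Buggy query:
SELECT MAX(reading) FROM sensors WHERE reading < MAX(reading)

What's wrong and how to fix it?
Bug: The inner MAX is an aggregate inside WHERE, which is not allowed

Fix: Put the inner MAX in a scalar subquery

Corrected query:
SELECT MAX(reading) FROM sensors WHERE reading < (SELECT MAX(reading) FROM sensors)

Result:
MAX(reading)
------------
78.7        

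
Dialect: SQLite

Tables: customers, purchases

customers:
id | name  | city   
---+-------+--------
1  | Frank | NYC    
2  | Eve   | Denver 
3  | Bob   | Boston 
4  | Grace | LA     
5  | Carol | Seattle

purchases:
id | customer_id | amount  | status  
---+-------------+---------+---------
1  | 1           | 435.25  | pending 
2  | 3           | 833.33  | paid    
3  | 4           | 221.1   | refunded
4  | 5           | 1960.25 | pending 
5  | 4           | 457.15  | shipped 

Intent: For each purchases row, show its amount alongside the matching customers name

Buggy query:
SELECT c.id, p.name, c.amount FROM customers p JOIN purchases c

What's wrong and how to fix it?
Bug: JOIN with no ON clause produces a cartesian product; every purchases row pairs with every customers row

Fix: Specify the join condition linking the foreign key to the parent id

Corrected query:
SELECT c.id, p.name, c.amount FROM customers p JOIN purchases c ON c.customer_id = p.id

Result:
id | name  | amount 
---+-------+--------
1  | Frank | 435.25 
2  | Bob   | 833.33 
3  | Grace | 221.1  
4  | Carol | 1960.25
5  | Grace | 457.15 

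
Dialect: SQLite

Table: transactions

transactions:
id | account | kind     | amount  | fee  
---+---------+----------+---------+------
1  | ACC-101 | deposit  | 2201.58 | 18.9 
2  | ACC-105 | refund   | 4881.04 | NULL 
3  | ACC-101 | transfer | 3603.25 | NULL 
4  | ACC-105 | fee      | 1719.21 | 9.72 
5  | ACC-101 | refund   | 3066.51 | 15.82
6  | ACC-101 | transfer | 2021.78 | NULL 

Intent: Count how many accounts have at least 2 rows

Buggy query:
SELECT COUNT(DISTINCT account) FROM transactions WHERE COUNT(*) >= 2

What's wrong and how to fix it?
Bug: WHERE filters individual rows, not groups, so a group-level COUNT is invalid there

Fix: Use a subquery that GROUPs and filters with HAVING, then count its rows

Corrected query:
SELECT COUNT(*) FROM (SELECT account FROM transactions GROUP BY account HAVING COUNT(*) >= 2)

Result:
COUNT(*)
--------
2       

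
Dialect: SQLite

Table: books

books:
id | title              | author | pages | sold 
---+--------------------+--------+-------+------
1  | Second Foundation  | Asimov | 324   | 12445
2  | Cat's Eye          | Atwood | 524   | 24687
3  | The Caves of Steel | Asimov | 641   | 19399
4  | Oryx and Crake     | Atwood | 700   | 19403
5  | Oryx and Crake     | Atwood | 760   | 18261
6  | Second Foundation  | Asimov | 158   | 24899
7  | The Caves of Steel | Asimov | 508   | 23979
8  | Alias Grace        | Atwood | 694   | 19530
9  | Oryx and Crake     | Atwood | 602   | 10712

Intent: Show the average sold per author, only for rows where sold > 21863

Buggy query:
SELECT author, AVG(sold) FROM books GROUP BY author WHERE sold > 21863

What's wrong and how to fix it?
Bug: WHERE cannot follow GROUP BY

Fix: Move the WHERE clause before GROUP BY

Corrected query:
SELECT author, AVG(sold) FROM books WHERE sold > 21863 GROUP BY author

Result:
author | AVG(sold)
-------+----------
Asimov | 24439    
Atwood | 24687    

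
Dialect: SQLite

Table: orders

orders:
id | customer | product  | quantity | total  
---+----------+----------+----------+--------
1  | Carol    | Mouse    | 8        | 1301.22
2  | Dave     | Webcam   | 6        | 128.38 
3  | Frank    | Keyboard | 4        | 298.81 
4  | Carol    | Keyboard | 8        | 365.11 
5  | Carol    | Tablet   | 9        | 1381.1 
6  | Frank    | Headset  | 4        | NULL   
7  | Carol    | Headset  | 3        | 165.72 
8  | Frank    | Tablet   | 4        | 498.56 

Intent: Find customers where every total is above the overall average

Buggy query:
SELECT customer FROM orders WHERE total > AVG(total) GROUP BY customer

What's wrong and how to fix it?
Bug: AVG() is an aggregate; it can't sit directly in WHERE

Fix: Compute the overall average in a scalar subquery and compare each group's MIN against it in HAVING

Corrected query:
SELECT customer FROM orders GROUP BY customer HAVING MIN(total) > (SELECT AVG(total) FROM orders)

Result:
(no rows)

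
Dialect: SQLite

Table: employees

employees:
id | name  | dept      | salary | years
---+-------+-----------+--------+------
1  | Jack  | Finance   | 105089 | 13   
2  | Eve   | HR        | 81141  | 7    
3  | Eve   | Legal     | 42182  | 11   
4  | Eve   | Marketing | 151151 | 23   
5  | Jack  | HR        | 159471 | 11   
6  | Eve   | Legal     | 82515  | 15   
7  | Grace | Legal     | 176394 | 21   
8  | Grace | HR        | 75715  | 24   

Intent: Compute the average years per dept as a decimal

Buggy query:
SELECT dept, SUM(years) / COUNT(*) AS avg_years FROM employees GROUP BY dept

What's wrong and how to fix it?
Bug: SUM(years) and COUNT(*) are both integers; the division truncates the fractional part

Fix: Multiply by 1.0 (or CAST to REAL) to force floating-point division

Corrected query:
SELECT dept, SUM(years) * 1.0 / COUNT(*) AS avg_years FROM employees GROUP BY dept

Result:
dept      | avg_years
----------+----------
Finance   | 13       
HR        | 14       
Legal     | 15.666667
Marketing | 23       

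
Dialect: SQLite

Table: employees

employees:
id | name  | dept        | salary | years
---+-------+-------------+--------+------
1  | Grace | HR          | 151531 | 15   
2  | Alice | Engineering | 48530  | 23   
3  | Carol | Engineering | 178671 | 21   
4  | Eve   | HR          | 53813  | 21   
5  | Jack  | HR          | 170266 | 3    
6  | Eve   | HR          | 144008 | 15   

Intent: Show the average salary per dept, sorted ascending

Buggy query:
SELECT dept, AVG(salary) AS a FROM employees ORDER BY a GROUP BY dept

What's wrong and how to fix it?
Bug: ORDER BY appears before GROUP BY; SQL clause order requires GROUP BY first

Fix: Reorder: SELECT … FROM … GROUP BY … ORDER BY …

Corrected query:
SELECT dept, AVG(salary) AS a FROM employees GROUP BY dept ORDER BY a

Result:
dept        | a       
------------+---------
Engineering | 113600.5
HR          | 129904.5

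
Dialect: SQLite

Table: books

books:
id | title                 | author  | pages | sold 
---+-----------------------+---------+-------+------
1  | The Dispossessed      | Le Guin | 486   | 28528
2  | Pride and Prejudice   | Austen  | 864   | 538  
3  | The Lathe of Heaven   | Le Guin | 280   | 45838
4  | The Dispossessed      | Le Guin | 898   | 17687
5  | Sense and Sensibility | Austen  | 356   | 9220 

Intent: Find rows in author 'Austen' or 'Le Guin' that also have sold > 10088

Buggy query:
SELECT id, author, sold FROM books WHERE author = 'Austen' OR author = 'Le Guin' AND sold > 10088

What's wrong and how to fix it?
Bug: AND binds tighter than OR, so this parses as author = 'Austen' OR (author = 'Le Guin' AND sold > 10088)

Fix: Group the OR with parentheses (or use IN), then AND the threshold

Corrected query:
SELECT id, author, sold FROM books WHERE (author = 'Austen' OR author = 'Le Guin') AND sold > 10088

Result:
id | author  | sold 
---+---------+------
1  | Le Guin | 28528
3  | Le Guin | 45838
4  | Le Guin | 17687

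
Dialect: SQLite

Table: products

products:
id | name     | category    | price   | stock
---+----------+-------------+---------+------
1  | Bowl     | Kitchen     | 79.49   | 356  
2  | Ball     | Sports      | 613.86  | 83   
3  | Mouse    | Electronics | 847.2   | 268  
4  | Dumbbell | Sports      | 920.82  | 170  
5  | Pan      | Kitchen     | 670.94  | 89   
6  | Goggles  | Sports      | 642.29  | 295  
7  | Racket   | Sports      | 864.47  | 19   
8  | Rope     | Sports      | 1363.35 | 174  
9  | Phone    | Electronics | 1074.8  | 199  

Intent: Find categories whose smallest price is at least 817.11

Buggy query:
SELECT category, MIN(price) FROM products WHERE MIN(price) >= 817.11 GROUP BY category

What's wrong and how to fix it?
Bug: MIN() in WHERE is a misuse of aggregate

Fix: Use HAVING for the per-group MIN condition

Corrected query:
SELECT category, MIN(price) FROM products GROUP BY category HAVING MIN(price) >= 817.11

Result:
category    | MIN(price)
------------+-----------
Electronics | 847.2     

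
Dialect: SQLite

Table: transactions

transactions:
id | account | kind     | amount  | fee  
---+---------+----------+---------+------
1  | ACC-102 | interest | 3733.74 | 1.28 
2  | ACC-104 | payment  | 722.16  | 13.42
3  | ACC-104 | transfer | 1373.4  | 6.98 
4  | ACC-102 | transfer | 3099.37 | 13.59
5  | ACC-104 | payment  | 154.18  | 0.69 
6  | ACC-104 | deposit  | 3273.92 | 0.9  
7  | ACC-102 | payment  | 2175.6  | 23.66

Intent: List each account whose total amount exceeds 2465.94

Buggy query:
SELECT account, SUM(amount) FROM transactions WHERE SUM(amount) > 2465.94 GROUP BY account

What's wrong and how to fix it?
Bug: Aggregate functions cannot appear in a WHERE clause

Fix: Use HAVING (which filters groups after aggregation) instead of WHERE

Corrected query:
SELECT account, SUM(amount) FROM transactions GROUP BY account HAVING SUM(amount) > 2465.94

Result:
account | SUM(amount)
--------+------------
ACC-102 | 9008.71    
ACC-104 | 5523.66    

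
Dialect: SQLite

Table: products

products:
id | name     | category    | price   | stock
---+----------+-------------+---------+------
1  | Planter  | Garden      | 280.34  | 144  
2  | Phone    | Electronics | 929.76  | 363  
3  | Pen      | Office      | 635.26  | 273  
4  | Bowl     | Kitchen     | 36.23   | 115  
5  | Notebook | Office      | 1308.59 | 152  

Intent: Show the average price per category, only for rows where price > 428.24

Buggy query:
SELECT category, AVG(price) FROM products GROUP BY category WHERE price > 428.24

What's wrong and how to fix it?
Bug: WHERE cannot follow GROUP BY

Fix: Move the WHERE clause before GROUP BY

Corrected query:
SELECT category, AVG(price) FROM products WHERE price > 428.24 GROUP BY category

Result:
category    | AVG(price)
------------+-----------
Electronics | 929.76    
Office      | 971.925   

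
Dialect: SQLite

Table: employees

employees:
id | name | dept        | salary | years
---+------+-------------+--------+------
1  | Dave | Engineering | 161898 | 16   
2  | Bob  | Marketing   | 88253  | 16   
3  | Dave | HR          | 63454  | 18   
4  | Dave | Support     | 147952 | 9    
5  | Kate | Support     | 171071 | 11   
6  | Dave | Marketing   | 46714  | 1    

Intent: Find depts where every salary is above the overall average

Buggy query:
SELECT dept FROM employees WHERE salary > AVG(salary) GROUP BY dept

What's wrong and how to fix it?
Bug: WHERE evaluates per row before aggregation, so AVG() is unavailable

Fix: Use a subquery for AVG and a HAVING MIN(...) filter so the condition holds for every row in the group

Corrected query:
SELECT dept FROM employees GROUP BY dept HAVING MIN(salary) > (SELECT AVG(salary) FROM employees)

Result:
dept       
-----------
Engineering
Support    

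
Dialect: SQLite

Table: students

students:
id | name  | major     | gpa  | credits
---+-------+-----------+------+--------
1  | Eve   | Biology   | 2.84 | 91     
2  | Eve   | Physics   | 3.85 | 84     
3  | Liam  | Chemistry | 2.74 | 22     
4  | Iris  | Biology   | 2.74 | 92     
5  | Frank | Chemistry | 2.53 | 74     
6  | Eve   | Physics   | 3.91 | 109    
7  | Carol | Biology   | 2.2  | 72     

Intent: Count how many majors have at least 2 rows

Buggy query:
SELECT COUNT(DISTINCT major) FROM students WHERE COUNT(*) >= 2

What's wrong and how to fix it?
Bug: COUNT(*) cannot appear in WHERE; the per-group count doesn't exist yet

Fix: Use a subquery that GROUPs and filters with HAVING, then count its rows

Corrected query:
SELECT COUNT(*) FROM (SELECT major FROM students GROUP BY major HAVING COUNT(*) >= 2)

Result:
COUNT(*)
--------
3       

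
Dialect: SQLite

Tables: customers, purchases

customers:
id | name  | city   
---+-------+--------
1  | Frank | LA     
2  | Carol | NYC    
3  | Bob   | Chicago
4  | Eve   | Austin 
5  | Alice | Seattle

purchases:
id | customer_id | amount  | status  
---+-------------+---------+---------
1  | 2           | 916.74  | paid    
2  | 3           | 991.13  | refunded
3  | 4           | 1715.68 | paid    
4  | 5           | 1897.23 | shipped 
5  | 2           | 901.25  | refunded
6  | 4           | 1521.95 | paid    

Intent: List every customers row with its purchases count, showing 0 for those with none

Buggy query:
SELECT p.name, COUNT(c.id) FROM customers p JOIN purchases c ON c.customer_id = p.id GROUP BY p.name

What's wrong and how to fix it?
Bug: An inner join excludes parents with zero children

Fix: Switch to LEFT JOIN to retain unmatched parent rows

Corrected query:
SELECT p.name, COUNT(c.id) FROM customers p LEFT JOIN purchases c ON c.customer_id = p.id GROUP BY p.name

Result:
name  | COUNT(c.id)
------+------------
Alice | 1          
Bob   | 1          
Carol | 2          
Eve   | 2          
Frank | 0          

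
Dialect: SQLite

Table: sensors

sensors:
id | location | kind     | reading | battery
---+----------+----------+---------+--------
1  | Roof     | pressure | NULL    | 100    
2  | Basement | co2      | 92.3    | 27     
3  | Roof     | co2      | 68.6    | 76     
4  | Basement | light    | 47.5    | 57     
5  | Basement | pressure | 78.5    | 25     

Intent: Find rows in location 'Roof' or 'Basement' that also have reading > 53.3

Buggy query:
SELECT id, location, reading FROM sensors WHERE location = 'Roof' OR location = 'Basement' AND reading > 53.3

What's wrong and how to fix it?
Bug: Without parentheses, AND is evaluated before OR, so the reading filter only applies to the 'Basement' branch

Fix: Group the OR with parentheses (or use IN), then AND the threshold

Corrected query:
SELECT id, location, reading FROM sensors WHERE (location = 'Roof' OR location = 'Basement') AND reading > 53.3

Result:
id | location | reading
---+----------+--------
2  | Basement | 92.3   
3  | Roof     | 68.6   
5  | Basement | 78.5   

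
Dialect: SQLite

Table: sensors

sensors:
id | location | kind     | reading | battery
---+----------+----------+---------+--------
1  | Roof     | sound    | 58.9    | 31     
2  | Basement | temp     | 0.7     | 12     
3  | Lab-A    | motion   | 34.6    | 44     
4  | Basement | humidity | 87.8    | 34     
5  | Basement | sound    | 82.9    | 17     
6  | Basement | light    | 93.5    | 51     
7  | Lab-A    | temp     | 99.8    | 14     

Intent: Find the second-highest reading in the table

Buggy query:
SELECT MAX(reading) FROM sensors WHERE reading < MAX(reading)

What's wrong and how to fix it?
Bug: MAX(reading) on the right of the comparison is an aggregate-in-WHERE error

Fix: Put the inner MAX in a scalar subquery

Corrected query:
SELECT MAX(reading) FROM sensors WHERE reading < (SELECT MAX(reading) FROM sensors)

Result:
MAX(reading)
------------
93.5        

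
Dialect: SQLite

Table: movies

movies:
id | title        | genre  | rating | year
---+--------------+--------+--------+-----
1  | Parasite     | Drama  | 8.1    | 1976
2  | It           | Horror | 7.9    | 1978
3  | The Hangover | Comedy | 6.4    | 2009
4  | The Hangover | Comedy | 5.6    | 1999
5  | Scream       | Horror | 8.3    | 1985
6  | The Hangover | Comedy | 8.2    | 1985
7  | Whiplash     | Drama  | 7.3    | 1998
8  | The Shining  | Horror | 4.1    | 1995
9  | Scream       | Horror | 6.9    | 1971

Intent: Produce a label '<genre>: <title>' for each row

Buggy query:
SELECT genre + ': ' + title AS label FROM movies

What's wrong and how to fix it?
Bug: '+' is numeric addition; on text columns SQLite converts them to 0 instead of concatenating

Fix: Use the || operator for string concatenation

Corrected query:
SELECT genre || ': ' || title AS label FROM movies

Result:
label               
--------------------
Drama: Parasite     
Horror: It          
Comedy: The Hangover
Comedy: The Hangover
Horror: Scream      
Comedy: The Hangover
Drama: Whiplash     
Horror: The Shining 
Horror: Scream      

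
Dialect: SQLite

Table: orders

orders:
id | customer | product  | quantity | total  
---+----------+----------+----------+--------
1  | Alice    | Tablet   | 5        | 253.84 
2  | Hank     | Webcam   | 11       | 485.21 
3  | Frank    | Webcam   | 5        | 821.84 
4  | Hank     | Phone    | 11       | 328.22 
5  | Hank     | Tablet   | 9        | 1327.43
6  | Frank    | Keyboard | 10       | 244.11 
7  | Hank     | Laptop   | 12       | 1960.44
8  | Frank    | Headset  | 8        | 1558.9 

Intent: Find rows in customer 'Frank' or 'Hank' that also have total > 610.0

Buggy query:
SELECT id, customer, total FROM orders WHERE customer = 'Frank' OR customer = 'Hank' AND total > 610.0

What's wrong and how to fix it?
Bug: Without parentheses, AND is evaluated before OR, so the total filter only applies to the 'Hank' branch

Fix: Group the OR with parentheses (or use IN), then AND the threshold

Corrected query:
SELECT id, customer, total FROM orders WHERE (customer = 'Frank' OR customer = 'Hank') AND total > 610.0

Result:
id | customer | total  
---+----------+--------
3  | Frank    | 821.84 
5  | Hank     | 1327.43
7  | Hank     | 1960.44
8  | Frank    | 1558.9 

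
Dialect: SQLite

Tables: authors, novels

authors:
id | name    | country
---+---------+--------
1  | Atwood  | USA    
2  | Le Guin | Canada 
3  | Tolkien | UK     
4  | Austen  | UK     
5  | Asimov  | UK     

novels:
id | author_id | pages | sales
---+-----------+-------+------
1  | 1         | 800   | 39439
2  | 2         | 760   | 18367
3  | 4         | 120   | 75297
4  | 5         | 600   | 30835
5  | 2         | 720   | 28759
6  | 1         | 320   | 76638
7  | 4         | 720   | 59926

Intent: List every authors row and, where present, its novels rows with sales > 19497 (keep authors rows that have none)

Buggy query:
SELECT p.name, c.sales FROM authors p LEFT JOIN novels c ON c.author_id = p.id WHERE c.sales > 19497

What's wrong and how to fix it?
Bug: Filtering c.sales in WHERE discards the NULL rows produced by LEFT JOIN, turning it into an inner join

Fix: Move the right-table condition into the ON clause so unmatched parents are kept

Corrected query:
SELECT p.name, c.sales FROM authors p LEFT JOIN novels c ON c.author_id = p.id AND c.sales > 19497

Result:
name    | sales
--------+------
Atwood  | 39439
Atwood  | 76638
Le Guin | 28759
Tolkien | NULL 
Austen  | 59926
Austen  | 75297
Asimov  | 30835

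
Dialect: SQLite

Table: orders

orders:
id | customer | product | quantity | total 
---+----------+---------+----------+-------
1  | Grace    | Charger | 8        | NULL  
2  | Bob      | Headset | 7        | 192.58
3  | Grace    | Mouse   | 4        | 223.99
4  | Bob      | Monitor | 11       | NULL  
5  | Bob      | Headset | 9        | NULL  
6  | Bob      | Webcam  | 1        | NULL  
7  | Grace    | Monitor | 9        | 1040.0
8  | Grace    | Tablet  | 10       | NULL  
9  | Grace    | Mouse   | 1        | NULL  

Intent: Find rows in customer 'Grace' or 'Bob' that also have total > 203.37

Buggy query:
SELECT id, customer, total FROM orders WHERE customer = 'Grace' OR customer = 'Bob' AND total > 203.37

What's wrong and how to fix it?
Bug: Without parentheses, AND is evaluated before OR, so the total filter only applies to the 'Bob' branch

Fix: Add parentheses around the OR so the AND applies to both alternatives

Corrected query:
SELECT id, customer, total FROM orders WHERE (customer = 'Grace' OR customer = 'Bob') AND total > 203.37

Result:
id | customer | total 
---+----------+-------
3  | Grace    | 223.99
7  | Grace    | 1040  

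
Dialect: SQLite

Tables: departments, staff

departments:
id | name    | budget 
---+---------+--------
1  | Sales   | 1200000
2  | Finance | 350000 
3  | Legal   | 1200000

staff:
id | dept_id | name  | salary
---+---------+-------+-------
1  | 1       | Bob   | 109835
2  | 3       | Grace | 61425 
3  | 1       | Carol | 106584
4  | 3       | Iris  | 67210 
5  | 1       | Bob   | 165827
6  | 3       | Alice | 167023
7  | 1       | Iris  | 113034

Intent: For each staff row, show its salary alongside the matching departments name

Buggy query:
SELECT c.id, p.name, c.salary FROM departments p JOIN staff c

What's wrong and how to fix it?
Bug: JOIN with no ON clause produces a cartesian product; every staff row pairs with every departments row

Fix: Add ON c.dept_id = p.id to the JOIN

Corrected query:
SELECT c.id, p.name, c.salary FROM departments p JOIN staff c ON c.dept_id = p.id

Result:
id | name  | salary
---+-------+-------
1  | Sales | 109835
2  | Legal | 61425 
3  | Sales | 106584
4  | Legal | 67210 
5  | Sales | 165827
6  | Legal | 167023
7  | Sales | 113034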